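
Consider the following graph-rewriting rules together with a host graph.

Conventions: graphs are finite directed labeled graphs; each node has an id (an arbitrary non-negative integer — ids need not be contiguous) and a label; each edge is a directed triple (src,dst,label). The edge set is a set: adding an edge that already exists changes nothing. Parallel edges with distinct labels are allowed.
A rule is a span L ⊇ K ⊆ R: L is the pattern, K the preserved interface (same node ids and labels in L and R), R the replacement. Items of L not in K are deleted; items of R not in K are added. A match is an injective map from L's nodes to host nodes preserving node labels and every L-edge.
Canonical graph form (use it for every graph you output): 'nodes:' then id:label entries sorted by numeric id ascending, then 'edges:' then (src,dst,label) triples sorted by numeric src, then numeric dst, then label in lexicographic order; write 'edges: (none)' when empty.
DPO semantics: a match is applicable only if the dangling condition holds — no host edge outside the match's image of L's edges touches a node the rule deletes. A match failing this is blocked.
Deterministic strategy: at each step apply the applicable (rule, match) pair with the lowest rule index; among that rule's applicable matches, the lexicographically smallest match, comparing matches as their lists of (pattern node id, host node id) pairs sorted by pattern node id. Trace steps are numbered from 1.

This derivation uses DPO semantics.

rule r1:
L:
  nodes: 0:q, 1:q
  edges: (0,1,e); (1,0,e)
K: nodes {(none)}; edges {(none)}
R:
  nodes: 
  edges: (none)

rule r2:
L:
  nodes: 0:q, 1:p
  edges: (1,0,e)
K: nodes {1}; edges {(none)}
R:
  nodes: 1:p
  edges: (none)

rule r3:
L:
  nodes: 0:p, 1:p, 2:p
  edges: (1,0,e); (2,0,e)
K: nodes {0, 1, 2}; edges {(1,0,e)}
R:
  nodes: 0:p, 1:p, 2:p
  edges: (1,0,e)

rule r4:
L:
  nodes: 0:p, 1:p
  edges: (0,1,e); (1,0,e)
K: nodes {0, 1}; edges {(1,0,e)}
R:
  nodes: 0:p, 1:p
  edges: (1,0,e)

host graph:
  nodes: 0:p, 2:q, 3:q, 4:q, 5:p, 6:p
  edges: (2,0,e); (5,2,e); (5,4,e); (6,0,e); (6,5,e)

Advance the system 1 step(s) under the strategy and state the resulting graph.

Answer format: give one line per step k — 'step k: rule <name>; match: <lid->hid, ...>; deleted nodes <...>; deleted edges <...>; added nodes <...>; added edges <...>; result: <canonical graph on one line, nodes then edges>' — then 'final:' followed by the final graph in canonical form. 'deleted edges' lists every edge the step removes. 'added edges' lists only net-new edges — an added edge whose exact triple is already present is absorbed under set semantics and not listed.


step 1: rule r2; match: 0->4, 1->5; deleted nodes 4; deleted edges (5,4,e); added nodes (none); added edges (none); result: nodes: 0:p, 2:q, 3:q, 5:p, 6:p edges: (2,0,e); (5,2,e); (6,0,e); (6,5,e)
final:
nodes: 0:p, 2:q, 3:q, 5:p, 6:p
edges: (2,0,e); (5,2,e); (6,0,e); (6,5,e)


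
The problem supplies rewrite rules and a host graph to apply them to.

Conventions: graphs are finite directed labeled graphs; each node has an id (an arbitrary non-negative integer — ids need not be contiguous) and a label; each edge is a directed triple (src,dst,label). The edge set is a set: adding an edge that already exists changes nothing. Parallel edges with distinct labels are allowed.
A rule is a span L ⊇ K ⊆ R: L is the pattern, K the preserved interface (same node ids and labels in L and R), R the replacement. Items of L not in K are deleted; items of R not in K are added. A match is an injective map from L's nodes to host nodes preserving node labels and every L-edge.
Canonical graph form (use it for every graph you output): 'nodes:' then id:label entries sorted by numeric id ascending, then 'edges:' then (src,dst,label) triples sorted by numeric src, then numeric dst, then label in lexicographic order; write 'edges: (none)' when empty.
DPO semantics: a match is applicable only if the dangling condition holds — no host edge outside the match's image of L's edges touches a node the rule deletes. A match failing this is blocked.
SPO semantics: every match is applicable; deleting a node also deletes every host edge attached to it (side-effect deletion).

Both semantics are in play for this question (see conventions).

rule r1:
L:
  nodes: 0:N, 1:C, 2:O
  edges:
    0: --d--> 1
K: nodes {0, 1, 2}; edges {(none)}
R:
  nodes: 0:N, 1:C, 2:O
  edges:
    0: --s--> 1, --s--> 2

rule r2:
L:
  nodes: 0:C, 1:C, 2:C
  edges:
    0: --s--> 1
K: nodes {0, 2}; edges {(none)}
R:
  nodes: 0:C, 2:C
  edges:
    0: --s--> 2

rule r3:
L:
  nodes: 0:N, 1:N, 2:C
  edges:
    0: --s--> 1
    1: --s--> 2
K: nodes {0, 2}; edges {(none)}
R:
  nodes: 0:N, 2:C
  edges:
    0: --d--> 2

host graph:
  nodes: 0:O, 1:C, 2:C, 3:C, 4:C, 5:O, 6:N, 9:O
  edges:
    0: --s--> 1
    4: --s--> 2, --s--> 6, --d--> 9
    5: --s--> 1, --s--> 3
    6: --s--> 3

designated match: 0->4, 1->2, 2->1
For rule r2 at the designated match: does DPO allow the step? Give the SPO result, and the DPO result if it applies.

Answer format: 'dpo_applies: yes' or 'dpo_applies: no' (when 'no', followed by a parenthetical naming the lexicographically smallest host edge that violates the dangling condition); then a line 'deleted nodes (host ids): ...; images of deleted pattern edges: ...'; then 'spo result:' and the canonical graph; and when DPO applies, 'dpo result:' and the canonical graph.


dpo_applies: yes
deleted nodes (host ids): 2; images of deleted pattern edges: (4,2,s)
spo result:
nodes: 0:O, 1:C, 3:C, 4:C, 5:O, 6:N, 9:O
edges: (0,1,s); (4,1,s); (4,6,s); (4,9,d); (5,1,s); (5,3,s); (6,3,s)
dpo result:
nodes: 0:O, 1:C, 3:C, 4:C, 5:O, 6:N, 9:O
edges: (0,1,s); (4,1,s); (4,6,s); (4,9,d); (5,1,s); (5,3,s); (6,3,s)


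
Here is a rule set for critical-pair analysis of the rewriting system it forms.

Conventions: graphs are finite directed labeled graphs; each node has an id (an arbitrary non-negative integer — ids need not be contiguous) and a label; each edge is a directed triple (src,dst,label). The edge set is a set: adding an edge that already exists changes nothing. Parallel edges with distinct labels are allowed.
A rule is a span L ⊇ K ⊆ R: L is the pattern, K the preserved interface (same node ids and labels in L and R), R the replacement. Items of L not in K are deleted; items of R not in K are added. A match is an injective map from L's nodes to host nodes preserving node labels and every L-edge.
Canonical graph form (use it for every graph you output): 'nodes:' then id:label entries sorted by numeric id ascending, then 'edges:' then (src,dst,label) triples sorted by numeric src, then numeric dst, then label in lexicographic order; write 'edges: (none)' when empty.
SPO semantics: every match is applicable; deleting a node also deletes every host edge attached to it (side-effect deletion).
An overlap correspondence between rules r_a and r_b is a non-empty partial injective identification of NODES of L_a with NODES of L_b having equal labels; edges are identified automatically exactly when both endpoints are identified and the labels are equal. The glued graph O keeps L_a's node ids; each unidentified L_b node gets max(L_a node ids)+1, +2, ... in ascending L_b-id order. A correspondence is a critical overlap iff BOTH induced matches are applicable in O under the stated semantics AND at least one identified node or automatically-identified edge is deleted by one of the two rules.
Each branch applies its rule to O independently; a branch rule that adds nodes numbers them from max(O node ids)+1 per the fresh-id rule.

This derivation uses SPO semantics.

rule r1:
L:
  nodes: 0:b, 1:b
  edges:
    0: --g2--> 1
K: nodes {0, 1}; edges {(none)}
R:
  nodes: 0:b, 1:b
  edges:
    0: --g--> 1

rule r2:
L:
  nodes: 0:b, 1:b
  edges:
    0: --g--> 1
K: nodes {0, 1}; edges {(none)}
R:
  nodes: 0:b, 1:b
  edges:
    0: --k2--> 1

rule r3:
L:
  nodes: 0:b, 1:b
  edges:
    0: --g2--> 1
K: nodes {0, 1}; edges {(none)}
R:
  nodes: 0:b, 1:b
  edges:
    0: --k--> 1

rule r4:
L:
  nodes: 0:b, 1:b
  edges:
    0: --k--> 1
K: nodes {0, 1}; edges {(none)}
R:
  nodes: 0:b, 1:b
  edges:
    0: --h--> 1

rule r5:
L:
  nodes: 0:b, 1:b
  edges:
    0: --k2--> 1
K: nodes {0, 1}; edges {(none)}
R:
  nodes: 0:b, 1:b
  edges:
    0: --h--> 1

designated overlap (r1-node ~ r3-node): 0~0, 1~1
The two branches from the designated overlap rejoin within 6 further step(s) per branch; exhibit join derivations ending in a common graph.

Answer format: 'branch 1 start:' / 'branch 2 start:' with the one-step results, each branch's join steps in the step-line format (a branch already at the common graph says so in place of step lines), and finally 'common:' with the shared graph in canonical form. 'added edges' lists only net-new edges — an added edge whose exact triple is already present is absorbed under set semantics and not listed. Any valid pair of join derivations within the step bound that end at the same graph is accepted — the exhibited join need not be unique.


branch 1 start:
nodes: 0:b, 1:b
edges: (0,1,g)
branch 2 start:
nodes: 0:b, 1:b
edges: (0,1,k)
branch 1 step 1: rule r2; match: 0->0, 1->1; deleted nodes (none); deleted edges (0,1,g); added nodes (none); added edges (0,1,k2); result: nodes: 0:b, 1:b edges: (0,1,k2)
branch 1 step 2: rule r5; match: 0->0, 1->1; deleted nodes (none); deleted edges (0,1,k2); added nodes (none); added edges (0,1,h); result: nodes: 0:b, 1:b edges: (0,1,h)
branch 2 step 1: rule r4; match: 0->0, 1->1; deleted nodes (none); deleted edges (0,1,k); added nodes (none); added edges (0,1,h); result: nodes: 0:b, 1:b edges: (0,1,h)
common:
nodes: 0:b, 1:b
edges: (0,1,h)


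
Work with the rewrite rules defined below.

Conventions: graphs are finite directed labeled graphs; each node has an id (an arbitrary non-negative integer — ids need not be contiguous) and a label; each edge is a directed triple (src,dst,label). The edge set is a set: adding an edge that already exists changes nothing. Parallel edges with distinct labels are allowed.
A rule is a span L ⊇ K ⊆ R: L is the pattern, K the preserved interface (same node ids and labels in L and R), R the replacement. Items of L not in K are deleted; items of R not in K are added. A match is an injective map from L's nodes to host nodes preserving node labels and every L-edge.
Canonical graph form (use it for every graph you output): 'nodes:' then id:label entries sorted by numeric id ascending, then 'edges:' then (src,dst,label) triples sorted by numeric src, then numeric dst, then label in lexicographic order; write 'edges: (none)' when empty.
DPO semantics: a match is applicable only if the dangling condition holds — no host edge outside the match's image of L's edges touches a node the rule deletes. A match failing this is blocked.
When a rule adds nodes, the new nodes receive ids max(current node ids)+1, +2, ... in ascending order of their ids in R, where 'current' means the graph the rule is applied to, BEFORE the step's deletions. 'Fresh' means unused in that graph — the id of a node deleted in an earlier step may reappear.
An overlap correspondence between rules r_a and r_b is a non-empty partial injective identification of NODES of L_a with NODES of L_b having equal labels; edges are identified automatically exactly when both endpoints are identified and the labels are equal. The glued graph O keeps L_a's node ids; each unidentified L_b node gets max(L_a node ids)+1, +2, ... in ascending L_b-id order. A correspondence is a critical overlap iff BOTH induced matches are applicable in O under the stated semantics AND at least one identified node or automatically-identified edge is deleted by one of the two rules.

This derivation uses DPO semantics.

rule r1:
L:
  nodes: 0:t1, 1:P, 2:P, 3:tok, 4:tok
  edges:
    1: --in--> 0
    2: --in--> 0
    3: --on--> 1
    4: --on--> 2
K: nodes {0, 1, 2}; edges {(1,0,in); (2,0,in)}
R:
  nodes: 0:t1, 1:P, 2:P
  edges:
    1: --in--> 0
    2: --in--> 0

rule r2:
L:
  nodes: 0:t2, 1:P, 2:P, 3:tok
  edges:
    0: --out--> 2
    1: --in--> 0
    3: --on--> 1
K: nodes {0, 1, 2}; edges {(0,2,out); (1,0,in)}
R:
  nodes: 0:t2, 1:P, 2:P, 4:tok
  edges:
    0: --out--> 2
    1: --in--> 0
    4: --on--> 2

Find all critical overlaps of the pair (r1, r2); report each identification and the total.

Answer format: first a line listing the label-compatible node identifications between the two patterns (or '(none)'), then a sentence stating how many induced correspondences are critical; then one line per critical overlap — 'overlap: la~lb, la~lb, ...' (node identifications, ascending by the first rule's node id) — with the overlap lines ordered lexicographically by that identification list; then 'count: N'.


label-compatible node identifications between L(r1) and L(r2): 1~1, 1~2, 2~1, 2~2, 3~3, 4~3
4 of the induced correspondences are critical overlaps of r1 and r2.
overlap: 1~1, 2~2, 3~3
overlap: 1~1, 3~3
overlap: 1~2, 2~1, 4~3
overlap: 2~1, 4~3
count: 4


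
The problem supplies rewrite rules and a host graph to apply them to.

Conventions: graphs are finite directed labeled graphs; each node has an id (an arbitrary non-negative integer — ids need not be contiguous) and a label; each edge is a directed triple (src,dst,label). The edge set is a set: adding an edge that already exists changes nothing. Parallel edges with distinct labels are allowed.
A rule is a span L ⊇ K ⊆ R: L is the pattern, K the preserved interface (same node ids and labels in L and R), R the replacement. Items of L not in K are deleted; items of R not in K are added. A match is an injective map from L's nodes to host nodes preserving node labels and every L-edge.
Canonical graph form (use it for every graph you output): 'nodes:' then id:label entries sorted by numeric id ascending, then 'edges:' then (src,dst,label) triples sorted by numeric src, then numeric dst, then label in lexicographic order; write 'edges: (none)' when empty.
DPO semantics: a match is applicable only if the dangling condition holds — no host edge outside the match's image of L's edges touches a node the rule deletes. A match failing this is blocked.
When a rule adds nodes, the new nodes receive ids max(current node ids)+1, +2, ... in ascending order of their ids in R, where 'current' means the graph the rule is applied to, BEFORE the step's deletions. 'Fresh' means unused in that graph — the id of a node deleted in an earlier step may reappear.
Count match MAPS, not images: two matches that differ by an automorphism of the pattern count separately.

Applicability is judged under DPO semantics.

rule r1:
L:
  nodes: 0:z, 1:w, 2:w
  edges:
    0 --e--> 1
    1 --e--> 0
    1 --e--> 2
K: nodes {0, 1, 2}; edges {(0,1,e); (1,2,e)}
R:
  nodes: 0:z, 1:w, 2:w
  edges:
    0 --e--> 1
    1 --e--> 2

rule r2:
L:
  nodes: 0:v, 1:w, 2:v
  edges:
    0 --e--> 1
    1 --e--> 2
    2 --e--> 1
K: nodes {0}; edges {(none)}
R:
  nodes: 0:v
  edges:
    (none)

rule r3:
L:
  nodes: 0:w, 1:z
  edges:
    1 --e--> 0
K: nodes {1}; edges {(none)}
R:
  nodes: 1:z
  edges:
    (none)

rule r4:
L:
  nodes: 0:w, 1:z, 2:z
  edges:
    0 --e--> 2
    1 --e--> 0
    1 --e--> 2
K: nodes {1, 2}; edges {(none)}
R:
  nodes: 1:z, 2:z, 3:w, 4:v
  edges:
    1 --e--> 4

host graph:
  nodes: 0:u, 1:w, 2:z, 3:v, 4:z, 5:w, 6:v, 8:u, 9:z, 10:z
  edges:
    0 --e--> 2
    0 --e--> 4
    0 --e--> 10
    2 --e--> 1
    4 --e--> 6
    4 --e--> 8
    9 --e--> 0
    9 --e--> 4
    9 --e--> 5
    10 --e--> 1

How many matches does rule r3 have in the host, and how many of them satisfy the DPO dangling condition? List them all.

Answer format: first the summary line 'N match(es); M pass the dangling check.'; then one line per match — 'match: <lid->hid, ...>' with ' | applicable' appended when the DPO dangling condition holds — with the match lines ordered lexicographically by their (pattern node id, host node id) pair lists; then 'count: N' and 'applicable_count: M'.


3 match(es); 1 pass the dangling check.
match: 0->1, 1->2
match: 0->1, 1->10
match: 0->5, 1->9 | applicable
count: 3
applicable_count: 1


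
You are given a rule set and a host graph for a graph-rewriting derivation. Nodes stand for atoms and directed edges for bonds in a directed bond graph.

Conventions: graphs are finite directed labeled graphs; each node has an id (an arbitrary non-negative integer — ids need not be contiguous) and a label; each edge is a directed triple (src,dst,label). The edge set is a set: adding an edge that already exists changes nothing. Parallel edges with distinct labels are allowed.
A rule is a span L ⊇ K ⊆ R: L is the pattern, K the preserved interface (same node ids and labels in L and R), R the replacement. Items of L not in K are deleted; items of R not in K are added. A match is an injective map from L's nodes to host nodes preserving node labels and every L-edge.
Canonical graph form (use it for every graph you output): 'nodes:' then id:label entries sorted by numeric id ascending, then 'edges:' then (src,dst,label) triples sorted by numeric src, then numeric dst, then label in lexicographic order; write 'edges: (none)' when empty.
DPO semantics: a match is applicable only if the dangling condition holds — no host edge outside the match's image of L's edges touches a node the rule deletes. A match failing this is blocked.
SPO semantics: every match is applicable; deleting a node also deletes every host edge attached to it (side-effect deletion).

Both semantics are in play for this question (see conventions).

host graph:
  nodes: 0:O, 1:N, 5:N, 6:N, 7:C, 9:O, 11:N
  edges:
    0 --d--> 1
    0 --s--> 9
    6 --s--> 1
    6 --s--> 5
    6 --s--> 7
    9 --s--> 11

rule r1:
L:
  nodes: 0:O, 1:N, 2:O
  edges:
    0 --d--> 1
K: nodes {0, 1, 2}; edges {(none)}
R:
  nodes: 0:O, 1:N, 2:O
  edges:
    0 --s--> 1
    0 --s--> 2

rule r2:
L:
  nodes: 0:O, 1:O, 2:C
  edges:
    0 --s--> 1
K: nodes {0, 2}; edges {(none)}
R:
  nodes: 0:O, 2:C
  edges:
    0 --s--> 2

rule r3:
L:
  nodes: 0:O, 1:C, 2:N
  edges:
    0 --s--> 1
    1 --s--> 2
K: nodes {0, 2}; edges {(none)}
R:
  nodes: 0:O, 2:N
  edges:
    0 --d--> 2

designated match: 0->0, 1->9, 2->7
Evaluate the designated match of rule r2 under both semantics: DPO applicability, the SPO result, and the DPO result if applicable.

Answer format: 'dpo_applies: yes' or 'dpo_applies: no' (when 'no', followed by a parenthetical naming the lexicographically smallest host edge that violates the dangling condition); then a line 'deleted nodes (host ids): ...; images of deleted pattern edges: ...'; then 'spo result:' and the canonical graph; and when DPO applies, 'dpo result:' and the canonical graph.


dpo_applies: no
(the rule deletes node 9, which keeps host edge (9,11,s) outside the match image — the dangling condition fails, DPO blocks; SPO proceeds and side-deletes such edges)
deleted nodes (host ids): 9; images of deleted pattern edges: (0,9,s)
spo result:
nodes: 0:O, 1:N, 5:N, 6:N, 7:C, 11:N
edges: (0,1,d); (0,7,s); (6,1,s); (6,5,s); (6,7,s)


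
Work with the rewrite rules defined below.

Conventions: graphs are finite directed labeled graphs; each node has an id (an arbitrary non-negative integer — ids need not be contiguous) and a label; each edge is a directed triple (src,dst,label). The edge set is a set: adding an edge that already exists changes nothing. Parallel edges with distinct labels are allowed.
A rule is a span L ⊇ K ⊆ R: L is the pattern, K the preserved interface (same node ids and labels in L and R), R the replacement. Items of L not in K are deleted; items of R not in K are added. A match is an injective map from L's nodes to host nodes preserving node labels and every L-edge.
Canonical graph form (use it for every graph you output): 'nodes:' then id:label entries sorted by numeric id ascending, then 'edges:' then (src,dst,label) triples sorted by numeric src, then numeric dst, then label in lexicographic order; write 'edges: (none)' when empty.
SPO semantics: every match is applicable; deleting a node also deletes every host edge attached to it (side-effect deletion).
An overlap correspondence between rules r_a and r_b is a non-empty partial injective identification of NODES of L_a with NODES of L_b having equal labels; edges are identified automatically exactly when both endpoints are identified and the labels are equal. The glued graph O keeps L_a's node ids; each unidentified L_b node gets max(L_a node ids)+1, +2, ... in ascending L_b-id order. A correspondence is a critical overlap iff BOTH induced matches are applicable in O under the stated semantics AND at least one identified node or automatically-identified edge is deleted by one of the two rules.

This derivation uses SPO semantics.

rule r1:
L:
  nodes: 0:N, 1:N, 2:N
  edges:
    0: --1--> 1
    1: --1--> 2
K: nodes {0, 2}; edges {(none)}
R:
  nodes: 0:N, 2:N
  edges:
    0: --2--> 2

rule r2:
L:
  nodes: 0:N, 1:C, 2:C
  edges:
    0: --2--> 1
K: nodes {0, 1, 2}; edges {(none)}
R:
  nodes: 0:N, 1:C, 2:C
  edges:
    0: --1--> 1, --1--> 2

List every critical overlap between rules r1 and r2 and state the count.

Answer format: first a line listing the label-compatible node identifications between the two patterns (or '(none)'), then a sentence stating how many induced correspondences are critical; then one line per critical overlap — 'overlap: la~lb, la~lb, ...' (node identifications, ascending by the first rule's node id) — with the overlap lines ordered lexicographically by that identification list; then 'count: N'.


label-compatible node identifications between L(r1) and L(r2): 0~0, 1~0, 2~0
1 of the induced correspondences is a critical overlap of r1 and r2.
overlap: 1~0
count: 1


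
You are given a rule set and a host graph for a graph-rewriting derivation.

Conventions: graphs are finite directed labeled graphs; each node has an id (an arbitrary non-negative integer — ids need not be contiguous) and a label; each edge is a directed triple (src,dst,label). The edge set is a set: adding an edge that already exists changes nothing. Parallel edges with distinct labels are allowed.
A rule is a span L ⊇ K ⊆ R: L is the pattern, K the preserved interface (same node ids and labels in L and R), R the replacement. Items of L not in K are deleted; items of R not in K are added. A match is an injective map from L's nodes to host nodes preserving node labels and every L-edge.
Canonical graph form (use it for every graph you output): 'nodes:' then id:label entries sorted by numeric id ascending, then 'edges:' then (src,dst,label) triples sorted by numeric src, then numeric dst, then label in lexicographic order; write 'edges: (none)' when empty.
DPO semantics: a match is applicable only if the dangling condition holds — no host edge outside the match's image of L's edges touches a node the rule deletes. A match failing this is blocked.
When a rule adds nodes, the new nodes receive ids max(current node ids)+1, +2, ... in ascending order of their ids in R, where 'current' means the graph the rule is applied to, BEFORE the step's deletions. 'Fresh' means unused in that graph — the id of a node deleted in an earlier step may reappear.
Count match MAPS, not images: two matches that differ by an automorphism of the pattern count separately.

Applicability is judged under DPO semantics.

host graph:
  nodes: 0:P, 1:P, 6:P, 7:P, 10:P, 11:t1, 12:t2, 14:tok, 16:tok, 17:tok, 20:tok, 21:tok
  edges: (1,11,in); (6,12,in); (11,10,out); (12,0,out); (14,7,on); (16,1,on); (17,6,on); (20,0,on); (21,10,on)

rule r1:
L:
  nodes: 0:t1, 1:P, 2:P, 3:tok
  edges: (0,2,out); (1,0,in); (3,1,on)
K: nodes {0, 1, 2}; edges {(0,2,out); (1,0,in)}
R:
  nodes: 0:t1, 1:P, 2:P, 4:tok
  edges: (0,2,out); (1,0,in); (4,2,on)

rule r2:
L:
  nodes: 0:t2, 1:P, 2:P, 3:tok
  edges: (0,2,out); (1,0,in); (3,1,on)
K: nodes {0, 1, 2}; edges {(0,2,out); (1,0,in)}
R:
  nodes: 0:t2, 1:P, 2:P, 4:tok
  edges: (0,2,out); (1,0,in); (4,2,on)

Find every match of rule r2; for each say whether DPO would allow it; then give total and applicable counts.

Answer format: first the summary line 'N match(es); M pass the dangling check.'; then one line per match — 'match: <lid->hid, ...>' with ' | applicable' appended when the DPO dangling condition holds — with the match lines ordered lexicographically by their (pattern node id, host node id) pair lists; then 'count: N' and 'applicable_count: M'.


1 match(es); 1 pass the dangling check.
match: 0->12, 1->6, 2->0, 3->17 | applicable
count: 1
applicable_count: 1


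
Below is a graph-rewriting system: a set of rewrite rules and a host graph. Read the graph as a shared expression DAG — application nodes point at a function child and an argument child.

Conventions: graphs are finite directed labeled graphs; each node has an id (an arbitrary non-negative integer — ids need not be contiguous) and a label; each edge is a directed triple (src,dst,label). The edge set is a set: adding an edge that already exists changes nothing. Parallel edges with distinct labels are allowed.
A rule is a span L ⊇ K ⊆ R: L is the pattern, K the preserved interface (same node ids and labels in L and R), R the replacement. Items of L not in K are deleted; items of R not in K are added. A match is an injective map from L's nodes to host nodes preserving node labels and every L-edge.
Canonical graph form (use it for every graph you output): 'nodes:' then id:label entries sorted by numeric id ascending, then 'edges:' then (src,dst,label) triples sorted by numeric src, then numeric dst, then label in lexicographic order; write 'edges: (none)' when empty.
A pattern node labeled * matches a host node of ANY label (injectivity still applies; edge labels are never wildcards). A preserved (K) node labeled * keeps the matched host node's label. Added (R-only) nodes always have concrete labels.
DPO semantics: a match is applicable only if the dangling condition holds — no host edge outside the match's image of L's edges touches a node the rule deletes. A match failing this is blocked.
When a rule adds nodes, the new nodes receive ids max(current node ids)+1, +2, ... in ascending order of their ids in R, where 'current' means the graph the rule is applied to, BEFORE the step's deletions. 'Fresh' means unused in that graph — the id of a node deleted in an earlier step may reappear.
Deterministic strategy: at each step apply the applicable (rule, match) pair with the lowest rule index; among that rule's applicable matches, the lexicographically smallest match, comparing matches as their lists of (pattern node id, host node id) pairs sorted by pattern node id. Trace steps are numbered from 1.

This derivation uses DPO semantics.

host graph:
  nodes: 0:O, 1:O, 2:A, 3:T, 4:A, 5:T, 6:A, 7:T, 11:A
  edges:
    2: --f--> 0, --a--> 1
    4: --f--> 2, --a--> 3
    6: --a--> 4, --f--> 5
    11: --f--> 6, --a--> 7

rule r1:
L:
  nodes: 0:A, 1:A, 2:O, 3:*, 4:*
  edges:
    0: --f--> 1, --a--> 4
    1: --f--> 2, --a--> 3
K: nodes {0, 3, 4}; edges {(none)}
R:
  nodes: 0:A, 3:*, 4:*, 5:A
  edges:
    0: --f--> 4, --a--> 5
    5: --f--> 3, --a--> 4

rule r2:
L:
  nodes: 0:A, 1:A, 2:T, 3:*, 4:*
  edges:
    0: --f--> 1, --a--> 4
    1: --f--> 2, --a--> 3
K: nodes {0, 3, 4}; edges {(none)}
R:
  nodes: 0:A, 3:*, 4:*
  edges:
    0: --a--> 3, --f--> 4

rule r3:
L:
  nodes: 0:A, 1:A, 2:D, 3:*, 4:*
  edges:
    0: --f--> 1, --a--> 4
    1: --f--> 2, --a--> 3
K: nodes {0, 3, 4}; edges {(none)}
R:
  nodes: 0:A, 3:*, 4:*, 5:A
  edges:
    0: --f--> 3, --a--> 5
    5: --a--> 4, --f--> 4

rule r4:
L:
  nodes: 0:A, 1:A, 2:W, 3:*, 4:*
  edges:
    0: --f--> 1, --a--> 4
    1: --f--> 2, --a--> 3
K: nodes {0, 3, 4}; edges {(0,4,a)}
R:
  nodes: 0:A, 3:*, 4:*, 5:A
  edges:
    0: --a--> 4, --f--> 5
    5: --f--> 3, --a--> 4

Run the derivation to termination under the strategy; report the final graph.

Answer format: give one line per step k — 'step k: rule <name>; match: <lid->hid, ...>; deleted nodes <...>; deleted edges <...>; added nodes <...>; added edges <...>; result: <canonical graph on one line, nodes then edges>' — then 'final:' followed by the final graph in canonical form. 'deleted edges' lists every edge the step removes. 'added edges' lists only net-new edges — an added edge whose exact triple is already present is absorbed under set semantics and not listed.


step 1: rule r1; match: 0->4, 1->2, 2->0, 3->1, 4->3; deleted nodes 0, 2; deleted edges (2,0,f); (2,1,a); (4,2,f); (4,3,a); added nodes 12; added edges (4,3,f); (4,12,a); (12,1,f); (12,3,a); result: nodes: 1:O, 3:T, 4:A, 5:T, 6:A, 7:T, 11:A, 12:A edges: (4,3,f); (4,12,a); (6,4,a); (6,5,f); (11,6,f); (11,7,a); (12,1,f); (12,3,a)
step 2: rule r2; match: 0->11, 1->6, 2->5, 3->4, 4->7; deleted nodes 5, 6; deleted edges (6,4,a); (6,5,f); (11,6,f); (11,7,a); added nodes (none); added edges (11,4,a); (11,7,f); result: nodes: 1:O, 3:T, 4:A, 7:T, 11:A, 12:A edges: (4,3,f); (4,12,a); (11,4,a); (11,7,f); (12,1,f); (12,3,a)
final:
nodes: 1:O, 3:T, 4:A, 7:T, 11:A, 12:A
edges: (4,3,f); (4,12,a); (11,4,a); (11,7,f); (12,1,f); (12,3,a)


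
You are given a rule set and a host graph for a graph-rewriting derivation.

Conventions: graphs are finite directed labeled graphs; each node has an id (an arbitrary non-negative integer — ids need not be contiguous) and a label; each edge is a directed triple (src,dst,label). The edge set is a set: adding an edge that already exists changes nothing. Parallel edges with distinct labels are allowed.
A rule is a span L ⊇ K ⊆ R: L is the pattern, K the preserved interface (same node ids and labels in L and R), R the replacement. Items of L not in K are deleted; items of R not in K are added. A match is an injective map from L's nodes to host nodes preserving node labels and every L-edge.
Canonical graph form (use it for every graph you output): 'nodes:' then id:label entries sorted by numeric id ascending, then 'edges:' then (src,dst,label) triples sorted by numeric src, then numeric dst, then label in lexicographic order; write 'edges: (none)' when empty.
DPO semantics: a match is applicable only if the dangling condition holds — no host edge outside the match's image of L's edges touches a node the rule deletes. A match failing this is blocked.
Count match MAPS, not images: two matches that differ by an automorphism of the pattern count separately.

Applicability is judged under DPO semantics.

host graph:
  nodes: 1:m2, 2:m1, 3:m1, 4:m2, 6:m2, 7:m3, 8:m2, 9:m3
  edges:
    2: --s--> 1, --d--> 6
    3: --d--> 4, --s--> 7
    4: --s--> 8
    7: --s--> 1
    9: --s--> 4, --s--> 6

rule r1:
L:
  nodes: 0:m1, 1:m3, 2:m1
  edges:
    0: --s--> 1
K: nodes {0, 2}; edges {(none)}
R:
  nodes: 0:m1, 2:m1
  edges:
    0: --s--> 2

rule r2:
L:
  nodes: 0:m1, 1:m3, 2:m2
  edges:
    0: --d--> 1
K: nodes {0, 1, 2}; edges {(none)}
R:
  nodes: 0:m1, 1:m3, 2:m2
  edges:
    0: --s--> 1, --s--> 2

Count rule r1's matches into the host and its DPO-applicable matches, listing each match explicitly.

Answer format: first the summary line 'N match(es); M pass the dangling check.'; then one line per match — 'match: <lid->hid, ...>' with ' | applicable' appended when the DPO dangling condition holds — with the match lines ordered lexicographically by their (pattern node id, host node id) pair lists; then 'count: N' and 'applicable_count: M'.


1 match(es); 0 pass the dangling check.
match: 0->3, 1->7, 2->2
count: 1
applicable_count: 0


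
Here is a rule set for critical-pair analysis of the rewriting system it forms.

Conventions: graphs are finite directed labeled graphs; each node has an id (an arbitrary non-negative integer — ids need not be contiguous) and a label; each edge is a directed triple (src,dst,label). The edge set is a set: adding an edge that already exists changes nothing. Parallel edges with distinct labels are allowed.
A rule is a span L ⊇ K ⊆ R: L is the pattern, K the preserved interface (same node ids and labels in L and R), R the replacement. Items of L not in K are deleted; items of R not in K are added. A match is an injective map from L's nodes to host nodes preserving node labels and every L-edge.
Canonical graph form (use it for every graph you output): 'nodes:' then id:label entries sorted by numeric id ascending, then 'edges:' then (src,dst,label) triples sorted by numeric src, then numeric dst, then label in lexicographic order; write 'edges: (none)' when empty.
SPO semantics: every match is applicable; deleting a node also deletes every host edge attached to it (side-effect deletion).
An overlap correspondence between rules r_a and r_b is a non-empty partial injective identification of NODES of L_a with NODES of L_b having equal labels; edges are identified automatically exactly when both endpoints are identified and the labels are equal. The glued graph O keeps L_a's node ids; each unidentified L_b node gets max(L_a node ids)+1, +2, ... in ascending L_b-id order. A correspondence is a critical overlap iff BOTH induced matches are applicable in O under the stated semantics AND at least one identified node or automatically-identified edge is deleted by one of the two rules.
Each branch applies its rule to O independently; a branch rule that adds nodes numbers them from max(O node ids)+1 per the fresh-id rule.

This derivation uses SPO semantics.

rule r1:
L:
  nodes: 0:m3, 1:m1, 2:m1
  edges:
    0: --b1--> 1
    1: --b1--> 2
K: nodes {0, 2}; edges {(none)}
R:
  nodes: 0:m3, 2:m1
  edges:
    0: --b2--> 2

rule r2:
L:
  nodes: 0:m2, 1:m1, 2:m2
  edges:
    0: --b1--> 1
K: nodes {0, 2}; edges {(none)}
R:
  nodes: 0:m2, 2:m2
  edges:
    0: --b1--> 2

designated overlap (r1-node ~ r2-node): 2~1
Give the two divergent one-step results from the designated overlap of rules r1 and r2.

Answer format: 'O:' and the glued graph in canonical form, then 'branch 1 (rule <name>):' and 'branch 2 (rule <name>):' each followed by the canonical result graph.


O:
nodes: 0:m3, 1:m1, 2:m1, 3:m2, 4:m2
edges: (0,1,b1); (1,2,b1); (3,2,b1)
branch 1 (rule r1):
nodes: 0:m3, 2:m1, 3:m2, 4:m2
edges: (0,2,b2); (3,2,b1)
branch 2 (rule r2):
nodes: 0:m3, 1:m1, 3:m2, 4:m2
edges: (0,1,b1); (3,4,b1)


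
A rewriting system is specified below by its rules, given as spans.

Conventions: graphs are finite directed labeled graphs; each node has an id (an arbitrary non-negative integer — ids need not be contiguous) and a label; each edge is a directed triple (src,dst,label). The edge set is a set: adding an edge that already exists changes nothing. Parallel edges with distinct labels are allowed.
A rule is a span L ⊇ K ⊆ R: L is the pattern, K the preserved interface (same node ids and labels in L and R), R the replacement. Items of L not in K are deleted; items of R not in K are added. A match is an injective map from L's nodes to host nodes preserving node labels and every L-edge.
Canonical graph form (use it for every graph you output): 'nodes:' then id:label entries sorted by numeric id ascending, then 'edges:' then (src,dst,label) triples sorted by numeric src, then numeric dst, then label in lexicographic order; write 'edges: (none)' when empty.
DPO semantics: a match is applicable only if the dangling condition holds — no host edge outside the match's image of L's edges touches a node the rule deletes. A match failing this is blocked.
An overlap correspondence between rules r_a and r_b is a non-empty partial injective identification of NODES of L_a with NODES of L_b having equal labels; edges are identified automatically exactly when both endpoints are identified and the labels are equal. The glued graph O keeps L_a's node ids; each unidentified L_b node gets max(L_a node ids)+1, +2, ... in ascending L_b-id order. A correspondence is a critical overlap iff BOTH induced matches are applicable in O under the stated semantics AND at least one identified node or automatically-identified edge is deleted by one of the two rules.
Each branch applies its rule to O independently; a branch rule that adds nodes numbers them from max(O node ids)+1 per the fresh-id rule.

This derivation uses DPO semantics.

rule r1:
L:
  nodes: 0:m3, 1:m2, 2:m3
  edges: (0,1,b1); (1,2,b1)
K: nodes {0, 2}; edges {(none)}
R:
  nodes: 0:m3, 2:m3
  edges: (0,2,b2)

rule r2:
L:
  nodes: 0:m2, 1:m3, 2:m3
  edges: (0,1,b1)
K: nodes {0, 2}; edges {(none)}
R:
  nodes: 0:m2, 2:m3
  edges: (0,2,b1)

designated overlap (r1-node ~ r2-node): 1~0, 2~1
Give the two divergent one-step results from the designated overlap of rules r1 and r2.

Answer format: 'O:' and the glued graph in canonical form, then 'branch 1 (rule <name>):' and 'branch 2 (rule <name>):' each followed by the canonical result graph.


O:
nodes: 0:m3, 1:m2, 2:m3, 3:m3
edges: (0,1,b1); (1,2,b1)
branch 1 (rule r1):
nodes: 0:m3, 2:m3, 3:m3
edges: (0,2,b2)
branch 2 (rule r2):
nodes: 0:m3, 1:m2, 3:m3
edges: (0,1,b1); (1,3,b1)


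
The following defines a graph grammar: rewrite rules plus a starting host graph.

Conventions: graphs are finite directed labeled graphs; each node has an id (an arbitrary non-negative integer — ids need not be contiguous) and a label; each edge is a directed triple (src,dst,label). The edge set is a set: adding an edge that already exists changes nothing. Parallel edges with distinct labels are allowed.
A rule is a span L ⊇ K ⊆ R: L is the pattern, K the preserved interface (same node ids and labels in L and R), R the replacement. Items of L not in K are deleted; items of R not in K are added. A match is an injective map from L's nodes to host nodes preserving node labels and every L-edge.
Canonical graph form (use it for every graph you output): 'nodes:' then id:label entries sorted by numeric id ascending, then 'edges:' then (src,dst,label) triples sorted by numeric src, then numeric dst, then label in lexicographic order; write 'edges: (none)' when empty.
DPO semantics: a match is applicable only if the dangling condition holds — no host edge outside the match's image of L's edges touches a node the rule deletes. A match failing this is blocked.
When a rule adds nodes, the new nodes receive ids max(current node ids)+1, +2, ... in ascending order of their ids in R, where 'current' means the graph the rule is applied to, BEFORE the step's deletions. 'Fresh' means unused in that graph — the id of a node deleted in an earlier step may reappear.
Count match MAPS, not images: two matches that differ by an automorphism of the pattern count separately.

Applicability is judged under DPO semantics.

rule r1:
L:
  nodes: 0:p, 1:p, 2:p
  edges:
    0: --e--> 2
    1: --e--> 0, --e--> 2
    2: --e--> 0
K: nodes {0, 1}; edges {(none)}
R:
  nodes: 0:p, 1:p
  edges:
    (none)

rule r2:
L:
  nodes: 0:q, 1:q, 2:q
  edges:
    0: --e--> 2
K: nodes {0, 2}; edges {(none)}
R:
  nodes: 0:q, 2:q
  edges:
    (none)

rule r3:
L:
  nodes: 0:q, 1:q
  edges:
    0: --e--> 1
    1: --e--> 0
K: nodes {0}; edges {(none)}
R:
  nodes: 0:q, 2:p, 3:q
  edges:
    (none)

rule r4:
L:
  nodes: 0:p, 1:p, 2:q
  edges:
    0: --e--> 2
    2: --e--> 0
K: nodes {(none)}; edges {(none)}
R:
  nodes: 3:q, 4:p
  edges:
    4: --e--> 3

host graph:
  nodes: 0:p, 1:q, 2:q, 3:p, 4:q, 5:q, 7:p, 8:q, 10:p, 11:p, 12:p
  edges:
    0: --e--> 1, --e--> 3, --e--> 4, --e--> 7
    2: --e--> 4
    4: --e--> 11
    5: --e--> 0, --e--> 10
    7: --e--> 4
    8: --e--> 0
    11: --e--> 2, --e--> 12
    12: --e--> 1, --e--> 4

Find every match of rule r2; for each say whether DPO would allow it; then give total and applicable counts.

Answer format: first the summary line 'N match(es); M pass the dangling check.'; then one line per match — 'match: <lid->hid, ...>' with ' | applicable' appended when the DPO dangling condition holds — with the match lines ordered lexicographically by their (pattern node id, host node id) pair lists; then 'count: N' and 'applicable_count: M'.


3 match(es); 0 pass the dangling check.
match: 0->2, 1->1, 2->4
match: 0->2, 1->5, 2->4
match: 0->2, 1->8, 2->4
count: 3
applicable_count: 0


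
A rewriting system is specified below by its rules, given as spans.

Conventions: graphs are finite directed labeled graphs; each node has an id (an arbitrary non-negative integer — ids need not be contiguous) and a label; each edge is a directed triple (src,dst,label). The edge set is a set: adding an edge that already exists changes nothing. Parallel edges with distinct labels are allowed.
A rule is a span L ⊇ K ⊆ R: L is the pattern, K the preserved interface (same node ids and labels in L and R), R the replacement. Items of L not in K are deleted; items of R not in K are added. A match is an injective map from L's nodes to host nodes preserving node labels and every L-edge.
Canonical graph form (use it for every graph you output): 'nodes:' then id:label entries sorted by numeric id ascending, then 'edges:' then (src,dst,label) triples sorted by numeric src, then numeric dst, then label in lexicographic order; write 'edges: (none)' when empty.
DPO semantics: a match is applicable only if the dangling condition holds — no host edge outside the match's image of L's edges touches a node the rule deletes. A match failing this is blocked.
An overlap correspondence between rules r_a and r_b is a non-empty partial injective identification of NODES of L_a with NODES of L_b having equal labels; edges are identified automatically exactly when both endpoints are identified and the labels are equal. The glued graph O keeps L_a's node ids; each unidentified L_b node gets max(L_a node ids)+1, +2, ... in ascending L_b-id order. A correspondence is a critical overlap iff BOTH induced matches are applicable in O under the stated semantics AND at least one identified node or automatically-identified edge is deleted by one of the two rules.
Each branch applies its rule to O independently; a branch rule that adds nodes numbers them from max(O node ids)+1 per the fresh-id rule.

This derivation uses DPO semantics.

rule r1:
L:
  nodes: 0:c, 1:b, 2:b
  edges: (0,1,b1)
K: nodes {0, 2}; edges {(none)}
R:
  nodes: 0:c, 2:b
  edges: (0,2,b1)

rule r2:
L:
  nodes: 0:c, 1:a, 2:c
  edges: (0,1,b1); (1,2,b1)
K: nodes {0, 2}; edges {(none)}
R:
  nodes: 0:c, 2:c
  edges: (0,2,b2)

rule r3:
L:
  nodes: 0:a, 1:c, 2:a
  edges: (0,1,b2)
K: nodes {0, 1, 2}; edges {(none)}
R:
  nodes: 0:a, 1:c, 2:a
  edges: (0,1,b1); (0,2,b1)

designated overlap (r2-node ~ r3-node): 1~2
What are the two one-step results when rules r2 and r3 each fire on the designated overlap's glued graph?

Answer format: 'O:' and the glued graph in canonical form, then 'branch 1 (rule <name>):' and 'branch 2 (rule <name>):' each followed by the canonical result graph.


O:
nodes: 0:c, 1:a, 2:c, 3:a, 4:c
edges: (0,1,b1); (1,2,b1); (3,4,b2)
branch 1 (rule r2):
nodes: 0:c, 2:c, 3:a, 4:c
edges: (0,2,b2); (3,4,b2)
branch 2 (rule r3):
nodes: 0:c, 1:a, 2:c, 3:a, 4:c
edges: (0,1,b1); (1,2,b1); (3,1,b1); (3,4,b1)
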